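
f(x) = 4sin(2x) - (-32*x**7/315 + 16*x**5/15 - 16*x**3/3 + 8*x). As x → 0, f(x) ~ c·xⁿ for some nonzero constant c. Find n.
9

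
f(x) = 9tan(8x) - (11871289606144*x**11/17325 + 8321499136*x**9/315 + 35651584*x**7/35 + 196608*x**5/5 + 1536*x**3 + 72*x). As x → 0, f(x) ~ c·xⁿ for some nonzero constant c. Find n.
13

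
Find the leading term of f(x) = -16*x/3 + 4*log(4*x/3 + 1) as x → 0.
-32*x**2/9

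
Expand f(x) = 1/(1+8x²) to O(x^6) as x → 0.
1 - 8*x**2 + 64*x**4 + O(x**6)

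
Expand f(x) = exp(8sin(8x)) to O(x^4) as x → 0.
1 + 64*x + 2048*x**2 + 43008*x**3 + O(x**4)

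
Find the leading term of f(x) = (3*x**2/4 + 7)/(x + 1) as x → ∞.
3*x/4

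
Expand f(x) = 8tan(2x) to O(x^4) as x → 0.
16*x + 64*x**3/3 + O(x**4)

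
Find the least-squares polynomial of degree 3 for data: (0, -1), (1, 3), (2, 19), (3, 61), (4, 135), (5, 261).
-71/63 + (457/189)x + (-13/126)x² + (109/54)x³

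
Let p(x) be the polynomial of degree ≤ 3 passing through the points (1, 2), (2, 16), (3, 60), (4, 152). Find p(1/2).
5/8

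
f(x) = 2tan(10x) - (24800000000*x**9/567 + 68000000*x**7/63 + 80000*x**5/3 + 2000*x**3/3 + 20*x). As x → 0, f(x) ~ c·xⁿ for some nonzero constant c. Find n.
11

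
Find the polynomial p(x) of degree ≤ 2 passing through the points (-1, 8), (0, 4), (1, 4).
2*x**2 - 2*x + 4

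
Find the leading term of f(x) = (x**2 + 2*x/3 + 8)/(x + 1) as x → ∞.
x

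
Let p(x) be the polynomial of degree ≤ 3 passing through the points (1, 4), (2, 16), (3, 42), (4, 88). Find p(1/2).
11/8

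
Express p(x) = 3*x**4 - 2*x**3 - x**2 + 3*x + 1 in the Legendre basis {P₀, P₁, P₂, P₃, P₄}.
(19/15)P₀ + (9/5)P₁ + (22/21)P₂ + (-4/5)P₃ + (24/35)P₄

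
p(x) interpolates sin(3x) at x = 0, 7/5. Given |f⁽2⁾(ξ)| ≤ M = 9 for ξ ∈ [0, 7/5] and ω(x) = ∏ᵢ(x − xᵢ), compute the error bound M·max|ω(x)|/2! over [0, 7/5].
441/200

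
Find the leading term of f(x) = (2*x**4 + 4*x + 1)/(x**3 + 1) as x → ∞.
2*x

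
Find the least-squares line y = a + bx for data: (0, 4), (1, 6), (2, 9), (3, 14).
a = 33/10, b = 33/10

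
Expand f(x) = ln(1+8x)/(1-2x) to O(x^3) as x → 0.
8*x - 16*x**2 + O(x**3)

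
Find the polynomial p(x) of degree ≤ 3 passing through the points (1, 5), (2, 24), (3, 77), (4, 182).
3*x**3 - x**2 + x + 2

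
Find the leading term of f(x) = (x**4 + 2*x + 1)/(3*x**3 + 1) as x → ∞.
x/3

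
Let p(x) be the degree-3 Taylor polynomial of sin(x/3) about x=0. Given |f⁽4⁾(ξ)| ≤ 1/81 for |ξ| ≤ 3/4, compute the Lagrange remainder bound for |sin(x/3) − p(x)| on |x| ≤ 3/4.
1/6144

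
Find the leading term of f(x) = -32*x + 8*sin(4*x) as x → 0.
-256*x**3/3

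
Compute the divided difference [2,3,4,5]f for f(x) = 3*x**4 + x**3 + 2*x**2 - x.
43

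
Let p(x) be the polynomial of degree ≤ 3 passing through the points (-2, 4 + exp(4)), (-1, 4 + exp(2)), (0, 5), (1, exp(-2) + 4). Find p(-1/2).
(-1 + (-exp(4) + 9*exp(2) + 73)*exp(2))*exp(-2)/16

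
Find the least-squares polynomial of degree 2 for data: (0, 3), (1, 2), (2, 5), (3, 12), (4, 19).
93/35 + (-53/35)x + (10/7)x²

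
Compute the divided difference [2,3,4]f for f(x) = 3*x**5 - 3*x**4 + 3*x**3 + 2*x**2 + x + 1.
719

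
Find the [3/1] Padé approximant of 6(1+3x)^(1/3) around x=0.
(-2*x**3 + 6*x**2 + 18*x + 6)/(2*x + 1)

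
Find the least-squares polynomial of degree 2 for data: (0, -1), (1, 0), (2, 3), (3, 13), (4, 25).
-6/7 + (-25/14)x + (29/14)x²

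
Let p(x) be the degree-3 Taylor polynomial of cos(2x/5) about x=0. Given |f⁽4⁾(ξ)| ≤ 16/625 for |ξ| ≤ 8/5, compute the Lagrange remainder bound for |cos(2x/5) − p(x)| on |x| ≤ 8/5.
8192/1171875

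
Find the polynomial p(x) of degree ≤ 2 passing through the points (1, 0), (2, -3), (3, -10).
-2*x**2 + 3*x - 1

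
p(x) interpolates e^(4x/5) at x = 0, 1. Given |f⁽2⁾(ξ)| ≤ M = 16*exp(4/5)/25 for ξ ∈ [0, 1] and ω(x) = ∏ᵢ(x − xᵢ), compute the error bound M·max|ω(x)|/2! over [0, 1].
2*exp(4/5)/25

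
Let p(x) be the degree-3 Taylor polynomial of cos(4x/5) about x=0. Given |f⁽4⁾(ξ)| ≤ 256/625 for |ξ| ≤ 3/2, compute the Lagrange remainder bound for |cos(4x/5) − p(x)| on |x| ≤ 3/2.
54/625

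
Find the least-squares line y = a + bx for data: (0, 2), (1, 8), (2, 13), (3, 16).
a = 27/10, b = 47/10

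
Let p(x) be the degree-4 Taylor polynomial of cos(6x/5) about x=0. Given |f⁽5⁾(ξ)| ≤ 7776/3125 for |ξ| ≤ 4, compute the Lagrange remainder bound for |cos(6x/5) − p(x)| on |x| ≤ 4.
331776/15625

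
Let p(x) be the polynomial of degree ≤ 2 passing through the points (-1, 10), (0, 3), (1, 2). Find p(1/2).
7/4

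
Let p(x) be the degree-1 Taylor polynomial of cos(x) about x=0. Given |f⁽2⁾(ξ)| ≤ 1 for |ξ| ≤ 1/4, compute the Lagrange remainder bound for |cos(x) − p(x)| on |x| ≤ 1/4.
1/32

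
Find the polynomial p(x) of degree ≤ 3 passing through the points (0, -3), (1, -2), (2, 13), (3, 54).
2*x**3 + x**2 - 2*x - 3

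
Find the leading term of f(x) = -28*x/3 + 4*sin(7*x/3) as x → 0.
-686*x**3/81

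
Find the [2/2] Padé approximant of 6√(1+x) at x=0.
(15*x**2/8 + 15*x/2 + 6)/(x**2/16 + 3*x/4 + 1)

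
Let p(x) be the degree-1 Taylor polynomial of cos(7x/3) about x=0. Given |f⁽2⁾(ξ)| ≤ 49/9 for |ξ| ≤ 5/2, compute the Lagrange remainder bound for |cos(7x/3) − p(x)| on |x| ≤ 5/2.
1225/72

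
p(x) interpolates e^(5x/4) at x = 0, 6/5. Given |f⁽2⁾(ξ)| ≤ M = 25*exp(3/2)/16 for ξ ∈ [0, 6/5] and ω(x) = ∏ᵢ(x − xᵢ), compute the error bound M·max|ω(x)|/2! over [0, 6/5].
9*exp(3/2)/32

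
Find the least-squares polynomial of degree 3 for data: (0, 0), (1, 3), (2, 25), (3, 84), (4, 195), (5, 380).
-13/126 + (-11/756)x + (97/252)x² + (80/27)x³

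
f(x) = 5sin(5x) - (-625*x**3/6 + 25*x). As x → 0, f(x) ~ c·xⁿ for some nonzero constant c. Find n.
5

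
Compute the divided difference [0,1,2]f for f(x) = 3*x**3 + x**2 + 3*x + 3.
10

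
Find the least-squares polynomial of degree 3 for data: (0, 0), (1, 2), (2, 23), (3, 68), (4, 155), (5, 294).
-11/42 + (-139/252)x + (73/42)x² + (73/36)x³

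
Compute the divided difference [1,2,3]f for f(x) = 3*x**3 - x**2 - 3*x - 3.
17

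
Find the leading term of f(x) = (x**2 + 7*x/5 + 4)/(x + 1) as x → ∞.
x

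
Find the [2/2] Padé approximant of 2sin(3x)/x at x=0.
(6 - 63*x**2/10)/(9*x**2/20 + 1)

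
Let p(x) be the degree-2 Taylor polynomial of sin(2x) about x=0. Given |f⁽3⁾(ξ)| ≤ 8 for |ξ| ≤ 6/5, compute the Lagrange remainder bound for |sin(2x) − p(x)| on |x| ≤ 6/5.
288/125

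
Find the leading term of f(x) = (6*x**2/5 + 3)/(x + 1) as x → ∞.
6*x/5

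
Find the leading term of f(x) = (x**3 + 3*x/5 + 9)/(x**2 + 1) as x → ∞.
x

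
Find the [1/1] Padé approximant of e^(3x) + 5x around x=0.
(119*x/16 + 1)/(1 - 9*x/16)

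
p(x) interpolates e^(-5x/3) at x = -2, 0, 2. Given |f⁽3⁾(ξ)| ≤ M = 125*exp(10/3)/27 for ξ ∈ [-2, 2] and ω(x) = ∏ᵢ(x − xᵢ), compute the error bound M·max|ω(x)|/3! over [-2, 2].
1000*sqrt(3)*exp(10/3)/729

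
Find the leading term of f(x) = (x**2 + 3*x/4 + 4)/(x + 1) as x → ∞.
x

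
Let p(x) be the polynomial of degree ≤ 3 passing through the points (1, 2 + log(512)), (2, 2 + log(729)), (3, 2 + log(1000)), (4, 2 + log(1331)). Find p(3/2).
2 + log(486*11**(3/16)*2**(7/8)*3**(5/8)*5**(1/16)/5)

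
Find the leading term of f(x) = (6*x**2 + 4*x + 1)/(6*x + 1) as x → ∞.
x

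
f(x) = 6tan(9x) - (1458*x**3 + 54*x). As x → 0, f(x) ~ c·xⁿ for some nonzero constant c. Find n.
5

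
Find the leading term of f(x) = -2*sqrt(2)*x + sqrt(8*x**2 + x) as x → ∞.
sqrt(2)/8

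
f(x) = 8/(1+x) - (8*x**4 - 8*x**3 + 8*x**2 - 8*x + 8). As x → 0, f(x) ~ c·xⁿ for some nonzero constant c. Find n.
5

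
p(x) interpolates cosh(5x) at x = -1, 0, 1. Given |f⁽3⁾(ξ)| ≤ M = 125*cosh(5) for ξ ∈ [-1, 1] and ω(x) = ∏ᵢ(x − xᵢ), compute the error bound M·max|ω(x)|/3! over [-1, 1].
125*sqrt(3)*cosh(5)/27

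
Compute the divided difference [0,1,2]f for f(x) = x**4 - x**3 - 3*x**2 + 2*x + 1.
1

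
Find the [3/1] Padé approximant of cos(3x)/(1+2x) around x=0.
(27*x**3/16 + 9*x**2/4 - 27*x/8 + 1)/(1 - 11*x/8)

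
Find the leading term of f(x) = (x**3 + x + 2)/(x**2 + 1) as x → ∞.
x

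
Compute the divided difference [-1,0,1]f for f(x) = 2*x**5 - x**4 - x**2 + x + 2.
-2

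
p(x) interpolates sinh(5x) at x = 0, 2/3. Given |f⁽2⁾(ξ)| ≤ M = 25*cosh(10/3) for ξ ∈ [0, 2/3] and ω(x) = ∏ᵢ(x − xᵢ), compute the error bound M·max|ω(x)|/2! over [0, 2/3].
25*cosh(10/3)/18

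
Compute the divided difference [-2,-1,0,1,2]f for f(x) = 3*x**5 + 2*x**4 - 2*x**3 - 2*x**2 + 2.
2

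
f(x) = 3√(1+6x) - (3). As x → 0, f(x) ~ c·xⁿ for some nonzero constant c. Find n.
1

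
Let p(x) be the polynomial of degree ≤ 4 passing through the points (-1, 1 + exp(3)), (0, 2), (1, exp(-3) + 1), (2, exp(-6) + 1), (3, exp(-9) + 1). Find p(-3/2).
(-180*exp(3) + 35 + 378*exp(6) + (-292 + 315*exp(3))*exp(9))*exp(-9)/128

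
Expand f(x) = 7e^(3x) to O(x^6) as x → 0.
7 + 21*x + 63*x**2/2 + 63*x**3/2 + 189*x**4/8 + 567*x**5/40 + O(x**6)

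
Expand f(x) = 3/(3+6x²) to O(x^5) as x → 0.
1 - 2*x**2 + 4*x**4 + O(x**5)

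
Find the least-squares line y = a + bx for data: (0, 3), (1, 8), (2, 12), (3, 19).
a = 27/10, b = 26/5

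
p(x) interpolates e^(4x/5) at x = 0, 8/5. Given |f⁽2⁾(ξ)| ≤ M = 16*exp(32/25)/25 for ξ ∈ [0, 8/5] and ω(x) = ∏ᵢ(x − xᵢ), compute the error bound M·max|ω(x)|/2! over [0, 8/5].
128*exp(32/25)/625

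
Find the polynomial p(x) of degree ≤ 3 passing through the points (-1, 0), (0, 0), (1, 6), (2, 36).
3*x**3 + 3*x**2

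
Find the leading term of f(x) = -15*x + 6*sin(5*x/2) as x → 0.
-125*x**3/8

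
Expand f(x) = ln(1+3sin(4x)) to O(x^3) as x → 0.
12*x - 72*x**2 + O(x**3)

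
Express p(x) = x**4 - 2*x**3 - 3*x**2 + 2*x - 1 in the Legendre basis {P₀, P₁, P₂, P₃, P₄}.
(-9/5)P₀ + (4/5)P₁ + (-10/7)P₂ + (-4/5)P₃ + (8/35)P₄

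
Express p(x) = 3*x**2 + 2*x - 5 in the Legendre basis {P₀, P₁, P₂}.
(-4)P₀ + (2)P₁ + (2)P₂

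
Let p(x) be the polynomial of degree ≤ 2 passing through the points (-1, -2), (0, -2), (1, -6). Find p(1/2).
-7/2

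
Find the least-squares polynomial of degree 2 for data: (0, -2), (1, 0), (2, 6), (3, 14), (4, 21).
-87/35 + (18/7)x + (6/7)x²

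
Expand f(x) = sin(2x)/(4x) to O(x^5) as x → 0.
1/2 - x**2/3 + x**4/15 + O(x**5)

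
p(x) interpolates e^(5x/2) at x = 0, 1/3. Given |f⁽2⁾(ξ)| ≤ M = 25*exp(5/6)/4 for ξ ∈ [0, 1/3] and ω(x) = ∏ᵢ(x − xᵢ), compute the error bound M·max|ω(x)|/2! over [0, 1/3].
25*exp(5/6)/288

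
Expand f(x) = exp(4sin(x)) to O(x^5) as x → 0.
1 + 4*x + 8*x**2 + 10*x**3 + 8*x**4 + O(x**5)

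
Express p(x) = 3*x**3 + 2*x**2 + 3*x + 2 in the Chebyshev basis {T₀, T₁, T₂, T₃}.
(3)T₀ + (21/4)T₁ + T₂ + (3/4)T₃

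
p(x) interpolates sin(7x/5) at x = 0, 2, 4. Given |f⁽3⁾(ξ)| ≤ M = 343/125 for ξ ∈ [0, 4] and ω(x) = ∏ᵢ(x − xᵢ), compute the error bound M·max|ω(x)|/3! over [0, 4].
2744*sqrt(3)/3375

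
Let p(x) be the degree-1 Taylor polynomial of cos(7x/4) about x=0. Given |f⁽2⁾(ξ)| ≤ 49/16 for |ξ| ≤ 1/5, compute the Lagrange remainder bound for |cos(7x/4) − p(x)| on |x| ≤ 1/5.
49/800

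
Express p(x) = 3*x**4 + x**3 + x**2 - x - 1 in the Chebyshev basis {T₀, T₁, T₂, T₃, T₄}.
(5/8)T₀ + (-1/4)T₁ + (2)T₂ + (1/4)T₃ + (3/8)T₄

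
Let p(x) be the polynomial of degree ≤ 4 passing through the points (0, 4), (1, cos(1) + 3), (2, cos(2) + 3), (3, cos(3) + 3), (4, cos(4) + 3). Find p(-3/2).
-693*cos(1)/32 + 1485*cos(2)/64 + 315*cos(4)/128 - 385*cos(3)/32 + 1539/128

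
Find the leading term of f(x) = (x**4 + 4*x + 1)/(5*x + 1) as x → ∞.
x**3/5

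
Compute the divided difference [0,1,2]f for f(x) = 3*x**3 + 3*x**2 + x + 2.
12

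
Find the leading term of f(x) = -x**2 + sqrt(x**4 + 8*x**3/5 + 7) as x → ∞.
4*x/5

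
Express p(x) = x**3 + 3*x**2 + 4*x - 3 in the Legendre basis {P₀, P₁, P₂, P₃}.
(-2)P₀ + (23/5)P₁ + (2)P₂ + (2/5)P₃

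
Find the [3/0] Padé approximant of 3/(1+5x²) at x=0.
3 - 15*x**2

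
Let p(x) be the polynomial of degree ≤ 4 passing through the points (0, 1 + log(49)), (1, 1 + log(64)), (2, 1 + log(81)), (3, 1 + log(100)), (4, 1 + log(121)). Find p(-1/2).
1 + log(425329947*11**(35/64)*sqrt(2)*3**(13/16)*5**(3/16)*7**(59/64)/1048576000)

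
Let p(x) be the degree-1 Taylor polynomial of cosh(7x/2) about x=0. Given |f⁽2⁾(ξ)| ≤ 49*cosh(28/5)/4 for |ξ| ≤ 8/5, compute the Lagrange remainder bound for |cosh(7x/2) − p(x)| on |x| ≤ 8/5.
392*cosh(28/5)/25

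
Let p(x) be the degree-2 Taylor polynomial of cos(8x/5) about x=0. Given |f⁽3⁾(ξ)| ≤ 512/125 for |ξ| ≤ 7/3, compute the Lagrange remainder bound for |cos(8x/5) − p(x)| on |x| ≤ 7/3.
87808/10125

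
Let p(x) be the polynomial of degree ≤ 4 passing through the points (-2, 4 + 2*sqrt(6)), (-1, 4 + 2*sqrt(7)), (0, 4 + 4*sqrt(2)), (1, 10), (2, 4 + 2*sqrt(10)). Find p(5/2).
-251/16 - 45*sqrt(7)/16 + 35*sqrt(6)/64 + 315*sqrt(10)/64 + 189*sqrt(2)/16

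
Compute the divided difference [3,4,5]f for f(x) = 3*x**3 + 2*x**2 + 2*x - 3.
38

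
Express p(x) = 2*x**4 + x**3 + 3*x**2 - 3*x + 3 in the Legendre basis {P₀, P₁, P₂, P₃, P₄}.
(22/5)P₀ + (-12/5)P₁ + (22/7)P₂ + (2/5)P₃ + (16/35)P₄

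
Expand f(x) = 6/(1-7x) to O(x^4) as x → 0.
6 + 42*x + 294*x**2 + 2058*x**3 + O(x**4)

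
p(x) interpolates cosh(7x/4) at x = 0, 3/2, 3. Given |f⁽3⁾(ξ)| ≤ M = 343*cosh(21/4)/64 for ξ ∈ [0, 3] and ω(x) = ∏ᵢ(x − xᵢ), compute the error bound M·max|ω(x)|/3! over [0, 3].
343*sqrt(3)*cosh(21/4)/512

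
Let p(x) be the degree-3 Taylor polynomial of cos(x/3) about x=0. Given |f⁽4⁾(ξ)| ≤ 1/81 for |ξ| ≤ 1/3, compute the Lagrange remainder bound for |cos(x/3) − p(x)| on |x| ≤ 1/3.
1/157464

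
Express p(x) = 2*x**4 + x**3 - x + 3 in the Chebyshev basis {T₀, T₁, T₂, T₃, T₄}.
(15/4)T₀ + (-1/4)T₁ + T₂ + (1/4)T₃ + (1/4)T₄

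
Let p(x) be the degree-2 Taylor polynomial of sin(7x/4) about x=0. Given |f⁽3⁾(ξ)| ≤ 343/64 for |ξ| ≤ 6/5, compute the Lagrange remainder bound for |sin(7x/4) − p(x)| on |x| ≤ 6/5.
3087/2000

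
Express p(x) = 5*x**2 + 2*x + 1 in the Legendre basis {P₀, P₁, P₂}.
(8/3)P₀ + (2)P₁ + (10/3)P₂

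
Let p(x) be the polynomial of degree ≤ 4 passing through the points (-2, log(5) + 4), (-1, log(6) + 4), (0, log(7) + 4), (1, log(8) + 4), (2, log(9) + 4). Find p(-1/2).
log(3**(33/64)*5**(123/128)*7**(45/64)/5) + 4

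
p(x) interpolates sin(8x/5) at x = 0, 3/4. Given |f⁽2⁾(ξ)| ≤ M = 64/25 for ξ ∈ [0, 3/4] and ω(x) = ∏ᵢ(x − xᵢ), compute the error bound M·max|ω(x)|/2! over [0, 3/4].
9/50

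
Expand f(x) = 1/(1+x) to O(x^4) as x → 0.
1 - x + x**2 - x**3 + O(x**4)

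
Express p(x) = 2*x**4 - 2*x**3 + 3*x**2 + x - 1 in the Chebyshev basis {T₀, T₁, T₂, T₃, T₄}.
(5/4)T₀ + (-1/2)T₁ + (5/2)T₂ + (-1/2)T₃ + (1/4)T₄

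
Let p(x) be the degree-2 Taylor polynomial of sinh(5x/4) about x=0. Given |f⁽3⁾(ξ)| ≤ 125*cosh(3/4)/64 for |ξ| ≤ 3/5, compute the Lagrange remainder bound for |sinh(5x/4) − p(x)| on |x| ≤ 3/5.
9*cosh(3/4)/128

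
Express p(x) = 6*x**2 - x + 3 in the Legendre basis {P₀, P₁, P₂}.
(5)P₀ - P₁ + (4)P₂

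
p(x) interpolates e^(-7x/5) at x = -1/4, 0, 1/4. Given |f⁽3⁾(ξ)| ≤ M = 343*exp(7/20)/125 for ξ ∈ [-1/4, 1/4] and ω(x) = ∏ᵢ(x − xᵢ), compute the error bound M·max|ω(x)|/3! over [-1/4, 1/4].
343*sqrt(3)*exp(7/20)/216000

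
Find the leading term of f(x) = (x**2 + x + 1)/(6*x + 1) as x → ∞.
x/6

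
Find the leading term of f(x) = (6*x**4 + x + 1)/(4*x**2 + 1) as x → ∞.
3*x**2/2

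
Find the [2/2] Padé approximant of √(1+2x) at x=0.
(5*x**2/4 + 5*x/2 + 1)/(x**2/4 + 3*x/2 + 1)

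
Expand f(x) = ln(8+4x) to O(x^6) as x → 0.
log(8) + x/2 - x**2/8 + x**3/24 - x**4/64 + x**5/160 + O(x**6)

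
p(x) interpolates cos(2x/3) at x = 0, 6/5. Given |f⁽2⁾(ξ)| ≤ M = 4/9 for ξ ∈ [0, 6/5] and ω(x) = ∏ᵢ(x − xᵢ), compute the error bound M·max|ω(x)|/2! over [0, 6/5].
2/25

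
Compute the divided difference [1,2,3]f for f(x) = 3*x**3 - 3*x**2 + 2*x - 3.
15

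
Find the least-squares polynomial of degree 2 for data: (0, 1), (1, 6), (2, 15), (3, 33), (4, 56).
43/35 + (59/70)x + (45/14)x²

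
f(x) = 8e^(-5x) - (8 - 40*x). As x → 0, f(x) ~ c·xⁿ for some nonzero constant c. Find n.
2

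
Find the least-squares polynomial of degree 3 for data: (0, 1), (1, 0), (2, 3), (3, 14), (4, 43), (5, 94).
20/21 + (1/126)x + (-11/6)x² + (10/9)x³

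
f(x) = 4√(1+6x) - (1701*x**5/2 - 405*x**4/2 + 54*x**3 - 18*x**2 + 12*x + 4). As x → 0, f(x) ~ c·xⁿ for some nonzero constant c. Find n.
6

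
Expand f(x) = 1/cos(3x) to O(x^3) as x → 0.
1 + 9*x**2/2 + O(x**3)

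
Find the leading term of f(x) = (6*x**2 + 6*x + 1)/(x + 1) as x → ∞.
6*x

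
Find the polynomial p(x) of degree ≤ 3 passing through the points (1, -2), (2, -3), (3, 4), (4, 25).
x**3 - 2*x**2 - 2*x + 1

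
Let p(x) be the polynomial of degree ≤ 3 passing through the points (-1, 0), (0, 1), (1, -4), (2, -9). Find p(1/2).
-9/8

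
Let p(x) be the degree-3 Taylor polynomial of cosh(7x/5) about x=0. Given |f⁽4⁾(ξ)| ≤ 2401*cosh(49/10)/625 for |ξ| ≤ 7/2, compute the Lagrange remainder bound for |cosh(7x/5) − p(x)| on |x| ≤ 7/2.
5764801*cosh(49/10)/240000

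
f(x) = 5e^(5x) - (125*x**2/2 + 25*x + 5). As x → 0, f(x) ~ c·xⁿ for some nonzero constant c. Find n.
3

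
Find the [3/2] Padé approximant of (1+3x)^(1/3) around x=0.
(7*x**3/15 + 21*x**2/5 + 21*x/5 + 1)/(2*x**2 + 16*x/5 + 1)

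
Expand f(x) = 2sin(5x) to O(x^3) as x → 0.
10*x + O(x**3)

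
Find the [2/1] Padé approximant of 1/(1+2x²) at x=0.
1 - 2*x**2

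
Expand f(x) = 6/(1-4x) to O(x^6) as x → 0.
6 + 24*x + 96*x**2 + 384*x**3 + 1536*x**4 + 6144*x**5 + O(x**6)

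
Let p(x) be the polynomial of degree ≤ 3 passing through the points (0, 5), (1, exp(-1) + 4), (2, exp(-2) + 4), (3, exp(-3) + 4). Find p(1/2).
(-5*e + 1 + 15*exp(2) + 69*exp(3))*exp(-3)/16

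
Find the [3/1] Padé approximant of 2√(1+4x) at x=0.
(-2*x**3 + 6*x**2 + 9*x + 2)/(5*x/2 + 1)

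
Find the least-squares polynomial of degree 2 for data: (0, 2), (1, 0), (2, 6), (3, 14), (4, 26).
52/35 + (-83/35)x + (15/7)x²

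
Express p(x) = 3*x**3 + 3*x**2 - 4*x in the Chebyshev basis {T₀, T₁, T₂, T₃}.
(3/2)T₀ + (-7/4)T₁ + (3/2)T₂ + (3/4)T₃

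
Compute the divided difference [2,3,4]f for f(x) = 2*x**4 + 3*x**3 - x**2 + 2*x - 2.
136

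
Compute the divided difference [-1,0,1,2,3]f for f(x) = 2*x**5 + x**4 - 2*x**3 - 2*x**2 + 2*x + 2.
11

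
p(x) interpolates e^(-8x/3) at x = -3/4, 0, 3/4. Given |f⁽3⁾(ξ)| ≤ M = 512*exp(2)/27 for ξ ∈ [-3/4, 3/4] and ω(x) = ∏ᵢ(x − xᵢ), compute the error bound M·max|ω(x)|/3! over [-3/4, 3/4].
8*sqrt(3)*exp(2)/27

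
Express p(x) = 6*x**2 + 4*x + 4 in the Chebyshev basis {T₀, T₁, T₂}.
(7)T₀ + (4)T₁ + (3)T₂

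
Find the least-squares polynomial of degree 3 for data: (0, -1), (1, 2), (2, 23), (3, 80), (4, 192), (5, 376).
-41/42 + (-13/252)x + (-1/21)x² + (109/36)x³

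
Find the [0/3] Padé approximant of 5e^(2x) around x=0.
5/(-4*x**3/3 + 2*x**2 - 2*x + 1)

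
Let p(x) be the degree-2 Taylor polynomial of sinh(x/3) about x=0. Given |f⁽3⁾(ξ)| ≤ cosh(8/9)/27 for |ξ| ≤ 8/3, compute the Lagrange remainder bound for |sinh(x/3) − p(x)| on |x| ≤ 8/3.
256*cosh(8/9)/2187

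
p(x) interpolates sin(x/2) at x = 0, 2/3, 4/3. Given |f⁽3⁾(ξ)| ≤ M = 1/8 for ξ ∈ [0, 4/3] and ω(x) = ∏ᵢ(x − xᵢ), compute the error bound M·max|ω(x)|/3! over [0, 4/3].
sqrt(3)/729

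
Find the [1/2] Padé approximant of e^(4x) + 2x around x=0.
(14*x/3 + 1)/(1 - 4*x/3)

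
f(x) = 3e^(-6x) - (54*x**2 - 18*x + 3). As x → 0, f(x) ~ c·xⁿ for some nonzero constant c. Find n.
3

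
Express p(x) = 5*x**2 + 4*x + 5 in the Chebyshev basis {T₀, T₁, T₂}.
(15/2)T₀ + (4)T₁ + (5/2)T₂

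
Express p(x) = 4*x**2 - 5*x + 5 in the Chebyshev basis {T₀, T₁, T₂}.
(7)T₀ + (-5)T₁ + (2)T₂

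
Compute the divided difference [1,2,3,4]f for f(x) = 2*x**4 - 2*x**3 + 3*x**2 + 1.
18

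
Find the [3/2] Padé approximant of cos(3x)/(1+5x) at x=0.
(3825*x**3/164 - 765*x**2/164 - 5*x + 1)/(1 - 4127*x**2/164)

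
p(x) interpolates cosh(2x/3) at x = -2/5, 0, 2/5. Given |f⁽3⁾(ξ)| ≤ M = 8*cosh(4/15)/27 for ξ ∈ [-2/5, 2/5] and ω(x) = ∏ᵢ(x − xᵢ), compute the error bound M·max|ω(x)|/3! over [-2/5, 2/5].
64*sqrt(3)*cosh(4/15)/91125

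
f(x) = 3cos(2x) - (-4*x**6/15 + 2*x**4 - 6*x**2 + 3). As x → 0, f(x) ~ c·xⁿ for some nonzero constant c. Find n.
8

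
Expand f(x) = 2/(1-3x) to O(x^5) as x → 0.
2 + 6*x + 18*x**2 + 54*x**3 + 162*x**4 + O(x**5)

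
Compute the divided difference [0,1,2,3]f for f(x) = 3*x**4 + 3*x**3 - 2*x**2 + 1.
21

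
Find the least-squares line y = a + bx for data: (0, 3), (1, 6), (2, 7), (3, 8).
a = 18/5, b = 8/5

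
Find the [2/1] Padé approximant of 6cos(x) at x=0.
6 - 3*x**2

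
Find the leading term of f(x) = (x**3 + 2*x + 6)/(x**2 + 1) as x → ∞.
x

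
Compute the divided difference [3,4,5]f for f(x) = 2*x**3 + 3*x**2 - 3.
27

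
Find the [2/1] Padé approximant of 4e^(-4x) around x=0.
(32*x**2/3 - 32*x/3 + 4)/(4*x/3 + 1)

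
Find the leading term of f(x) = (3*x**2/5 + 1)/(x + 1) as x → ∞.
3*x/5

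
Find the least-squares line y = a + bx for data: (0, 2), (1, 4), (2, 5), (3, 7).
a = 21/10, b = 8/5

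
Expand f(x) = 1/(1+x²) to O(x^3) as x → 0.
1 - x**2 + O(x**3)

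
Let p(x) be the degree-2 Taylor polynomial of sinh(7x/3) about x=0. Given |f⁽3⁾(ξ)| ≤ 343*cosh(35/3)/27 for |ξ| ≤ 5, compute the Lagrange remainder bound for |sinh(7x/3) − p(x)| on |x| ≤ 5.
42875*cosh(35/3)/162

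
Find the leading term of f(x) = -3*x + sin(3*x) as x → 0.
-9*x**3/2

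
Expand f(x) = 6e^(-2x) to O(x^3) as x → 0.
6 - 12*x + 12*x**2 + O(x**3)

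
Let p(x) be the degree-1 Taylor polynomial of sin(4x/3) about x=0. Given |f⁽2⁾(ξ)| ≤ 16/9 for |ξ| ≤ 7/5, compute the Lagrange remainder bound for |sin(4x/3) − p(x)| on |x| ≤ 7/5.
392/225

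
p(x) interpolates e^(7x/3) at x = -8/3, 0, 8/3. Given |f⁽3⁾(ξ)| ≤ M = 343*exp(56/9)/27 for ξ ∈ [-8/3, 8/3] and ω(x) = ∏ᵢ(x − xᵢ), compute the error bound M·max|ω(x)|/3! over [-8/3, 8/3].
175616*sqrt(3)*exp(56/9)/19683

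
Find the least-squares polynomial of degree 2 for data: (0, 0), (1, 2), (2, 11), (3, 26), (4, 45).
-2/7 + (-1/35)x + (20/7)x²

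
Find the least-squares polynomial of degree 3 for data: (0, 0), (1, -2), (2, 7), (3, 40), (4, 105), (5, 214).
1/14 + (-137/28)x + (11/14)x² + (7/4)x³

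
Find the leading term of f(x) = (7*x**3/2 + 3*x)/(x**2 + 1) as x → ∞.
7*x/2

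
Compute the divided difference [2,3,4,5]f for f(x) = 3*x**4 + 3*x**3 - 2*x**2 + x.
45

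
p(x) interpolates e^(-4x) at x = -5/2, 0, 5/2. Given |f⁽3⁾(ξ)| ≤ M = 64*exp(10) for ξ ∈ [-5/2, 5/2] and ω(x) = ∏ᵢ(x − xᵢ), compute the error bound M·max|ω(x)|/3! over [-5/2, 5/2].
1000*sqrt(3)*exp(10)/27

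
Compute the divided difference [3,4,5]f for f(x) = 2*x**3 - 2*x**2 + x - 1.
22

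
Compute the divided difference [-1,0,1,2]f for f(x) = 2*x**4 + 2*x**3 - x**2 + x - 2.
6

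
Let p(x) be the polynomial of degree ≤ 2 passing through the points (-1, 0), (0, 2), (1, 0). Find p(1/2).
3/2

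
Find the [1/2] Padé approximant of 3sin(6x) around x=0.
18*x/(6*x**2 + 1)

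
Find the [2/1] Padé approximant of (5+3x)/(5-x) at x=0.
(3*x/5 + 1)/(1 - x/5)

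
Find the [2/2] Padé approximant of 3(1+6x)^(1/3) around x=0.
(28*x**2 + 21*x + 3)/(10*x**2/3 + 5*x + 1)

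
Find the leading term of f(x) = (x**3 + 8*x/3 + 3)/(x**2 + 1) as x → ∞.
x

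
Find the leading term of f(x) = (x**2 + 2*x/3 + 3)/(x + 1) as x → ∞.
x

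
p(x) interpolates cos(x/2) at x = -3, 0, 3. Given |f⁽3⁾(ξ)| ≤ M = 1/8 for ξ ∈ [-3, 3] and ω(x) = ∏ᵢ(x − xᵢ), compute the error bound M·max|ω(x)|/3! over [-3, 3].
sqrt(3)/8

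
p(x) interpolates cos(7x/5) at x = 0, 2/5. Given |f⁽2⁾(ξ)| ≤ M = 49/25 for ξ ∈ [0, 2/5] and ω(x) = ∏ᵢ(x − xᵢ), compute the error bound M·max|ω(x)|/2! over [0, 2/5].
49/1250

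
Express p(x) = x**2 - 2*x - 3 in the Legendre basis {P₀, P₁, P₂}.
(-8/3)P₀ + (-2)P₁ + (2/3)P₂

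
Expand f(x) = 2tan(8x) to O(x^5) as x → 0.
16*x + 1024*x**3/3 + O(x**5)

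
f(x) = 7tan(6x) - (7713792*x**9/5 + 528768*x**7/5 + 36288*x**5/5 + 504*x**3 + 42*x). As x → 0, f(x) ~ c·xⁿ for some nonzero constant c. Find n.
11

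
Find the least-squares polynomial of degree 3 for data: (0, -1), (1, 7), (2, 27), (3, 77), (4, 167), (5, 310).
-7/9 + (1555/378)x + (185/252)x² + (235/108)x³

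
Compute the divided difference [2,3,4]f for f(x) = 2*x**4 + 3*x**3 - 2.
137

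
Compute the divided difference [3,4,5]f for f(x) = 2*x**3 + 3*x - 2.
24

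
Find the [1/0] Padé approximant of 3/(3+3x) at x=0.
1 - x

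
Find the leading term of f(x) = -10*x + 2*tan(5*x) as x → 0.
250*x**3/3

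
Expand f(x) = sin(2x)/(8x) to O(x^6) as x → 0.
1/4 - x**2/6 + x**4/30 + O(x**6)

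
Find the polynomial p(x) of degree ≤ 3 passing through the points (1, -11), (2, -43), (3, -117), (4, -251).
-3*x**3 - 3*x**2 - 2*x - 3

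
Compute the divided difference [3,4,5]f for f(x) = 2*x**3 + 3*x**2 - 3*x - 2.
27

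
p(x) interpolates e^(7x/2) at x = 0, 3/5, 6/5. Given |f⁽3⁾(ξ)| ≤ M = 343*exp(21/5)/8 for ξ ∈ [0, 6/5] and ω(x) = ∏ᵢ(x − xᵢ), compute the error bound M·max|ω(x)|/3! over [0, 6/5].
343*sqrt(3)*exp(21/5)/1000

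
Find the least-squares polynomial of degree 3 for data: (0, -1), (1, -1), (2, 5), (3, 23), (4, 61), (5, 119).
-52/63 + (-131/54)x + (59/63)x² + (47/54)x³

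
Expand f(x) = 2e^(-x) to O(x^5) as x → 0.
2 - 2*x + x**2 - x**3/3 + x**4/12 + O(x**5)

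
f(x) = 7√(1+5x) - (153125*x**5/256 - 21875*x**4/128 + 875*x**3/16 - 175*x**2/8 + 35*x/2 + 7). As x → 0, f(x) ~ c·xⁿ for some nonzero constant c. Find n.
6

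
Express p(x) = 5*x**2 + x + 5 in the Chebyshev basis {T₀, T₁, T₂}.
(15/2)T₀ + T₁ + (5/2)T₂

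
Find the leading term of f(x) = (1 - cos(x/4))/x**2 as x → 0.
1/32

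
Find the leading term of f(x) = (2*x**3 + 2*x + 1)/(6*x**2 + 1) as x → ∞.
x/3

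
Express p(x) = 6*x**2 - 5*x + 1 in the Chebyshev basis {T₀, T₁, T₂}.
(4)T₀ + (-5)T₁ + (3)T₂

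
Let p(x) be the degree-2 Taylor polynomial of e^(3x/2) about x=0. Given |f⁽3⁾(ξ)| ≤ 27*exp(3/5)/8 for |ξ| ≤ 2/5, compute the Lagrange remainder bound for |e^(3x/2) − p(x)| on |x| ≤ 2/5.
9*exp(3/5)/250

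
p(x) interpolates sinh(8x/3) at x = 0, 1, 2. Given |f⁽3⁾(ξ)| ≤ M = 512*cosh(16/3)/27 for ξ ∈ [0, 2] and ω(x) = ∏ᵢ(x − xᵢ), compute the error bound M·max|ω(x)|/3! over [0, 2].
512*sqrt(3)*cosh(16/3)/729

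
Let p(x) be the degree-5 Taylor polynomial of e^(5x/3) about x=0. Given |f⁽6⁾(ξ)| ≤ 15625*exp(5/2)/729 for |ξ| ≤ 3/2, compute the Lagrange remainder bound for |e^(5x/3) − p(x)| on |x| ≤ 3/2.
3125*exp(5/2)/9216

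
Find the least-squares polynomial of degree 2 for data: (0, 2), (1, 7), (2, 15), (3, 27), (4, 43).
74/35 + (97/35)x + (13/7)x²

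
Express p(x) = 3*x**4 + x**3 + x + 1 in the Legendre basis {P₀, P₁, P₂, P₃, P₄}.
(8/5)P₀ + (8/5)P₁ + (12/7)P₂ + (2/5)P₃ + (24/35)P₄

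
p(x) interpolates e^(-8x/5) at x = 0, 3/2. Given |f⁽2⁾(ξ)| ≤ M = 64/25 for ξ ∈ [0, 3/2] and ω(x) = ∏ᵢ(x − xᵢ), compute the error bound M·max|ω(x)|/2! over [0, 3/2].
18/25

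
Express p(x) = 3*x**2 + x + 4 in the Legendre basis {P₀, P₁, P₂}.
(5)P₀ + P₁ + (2)P₂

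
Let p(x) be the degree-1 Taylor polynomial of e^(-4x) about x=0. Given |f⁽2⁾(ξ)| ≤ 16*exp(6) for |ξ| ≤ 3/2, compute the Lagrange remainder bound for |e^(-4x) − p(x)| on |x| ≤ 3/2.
18*exp(6)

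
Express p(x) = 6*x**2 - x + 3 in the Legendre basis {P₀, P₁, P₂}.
(5)P₀ - P₁ + (4)P₂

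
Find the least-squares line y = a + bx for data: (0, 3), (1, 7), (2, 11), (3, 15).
a = 3, b = 4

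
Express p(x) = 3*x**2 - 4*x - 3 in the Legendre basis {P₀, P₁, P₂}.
(-2)P₀ + (-4)P₁ + (2)P₂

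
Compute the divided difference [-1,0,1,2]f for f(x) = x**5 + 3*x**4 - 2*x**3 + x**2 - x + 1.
9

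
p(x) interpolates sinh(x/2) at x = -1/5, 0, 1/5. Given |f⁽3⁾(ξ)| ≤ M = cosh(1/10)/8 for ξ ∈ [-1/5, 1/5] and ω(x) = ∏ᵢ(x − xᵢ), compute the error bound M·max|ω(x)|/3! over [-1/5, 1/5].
sqrt(3)*cosh(1/10)/27000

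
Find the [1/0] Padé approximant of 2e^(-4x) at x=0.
2 - 8*x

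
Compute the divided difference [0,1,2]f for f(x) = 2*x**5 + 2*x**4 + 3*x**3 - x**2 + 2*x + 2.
52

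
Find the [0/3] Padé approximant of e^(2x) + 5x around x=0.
1/(-949*x**3/3 + 47*x**2 - 7*x + 1)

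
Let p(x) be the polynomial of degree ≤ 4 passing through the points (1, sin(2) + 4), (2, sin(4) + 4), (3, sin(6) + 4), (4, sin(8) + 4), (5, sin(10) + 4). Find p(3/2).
35*sin(4)/32 - 5*sin(10)/128 - 35*sin(6)/64 + 7*sin(8)/32 + 35*sin(2)/128 + 4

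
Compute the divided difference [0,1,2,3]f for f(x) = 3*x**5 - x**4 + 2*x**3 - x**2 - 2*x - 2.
71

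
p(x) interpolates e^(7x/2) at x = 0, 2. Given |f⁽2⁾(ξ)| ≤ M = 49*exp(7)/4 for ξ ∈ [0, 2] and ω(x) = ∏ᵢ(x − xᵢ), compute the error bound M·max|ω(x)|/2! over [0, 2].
49*exp(7)/8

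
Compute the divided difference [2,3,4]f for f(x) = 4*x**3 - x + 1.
36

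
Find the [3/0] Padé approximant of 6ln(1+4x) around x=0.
8*x*(16*x**2 - 6*x + 3)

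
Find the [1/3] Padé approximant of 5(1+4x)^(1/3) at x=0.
(50*x/3 + 5)/(64*x**3/81 - 8*x**2/9 + 2*x + 1)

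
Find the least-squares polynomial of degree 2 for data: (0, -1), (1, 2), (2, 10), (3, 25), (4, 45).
-33/35 + (-3/14)x + (41/14)x²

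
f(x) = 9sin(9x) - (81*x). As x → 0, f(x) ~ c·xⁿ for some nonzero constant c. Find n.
3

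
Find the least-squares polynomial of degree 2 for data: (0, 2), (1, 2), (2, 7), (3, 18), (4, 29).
8/5 - x + (2)x²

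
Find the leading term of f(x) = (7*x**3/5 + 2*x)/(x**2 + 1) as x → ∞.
7*x/5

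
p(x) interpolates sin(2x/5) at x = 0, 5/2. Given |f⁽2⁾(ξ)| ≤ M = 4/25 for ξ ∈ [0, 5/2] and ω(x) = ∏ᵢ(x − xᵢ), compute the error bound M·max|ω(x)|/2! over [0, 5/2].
1/8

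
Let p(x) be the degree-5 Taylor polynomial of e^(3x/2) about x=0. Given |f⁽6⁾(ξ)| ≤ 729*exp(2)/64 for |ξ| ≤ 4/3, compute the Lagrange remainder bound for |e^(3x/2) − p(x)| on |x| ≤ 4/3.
4*exp(2)/45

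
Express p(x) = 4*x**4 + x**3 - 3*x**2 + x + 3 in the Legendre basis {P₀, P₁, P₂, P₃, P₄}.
(14/5)P₀ + (8/5)P₁ + (2/7)P₂ + (2/5)P₃ + (32/35)P₄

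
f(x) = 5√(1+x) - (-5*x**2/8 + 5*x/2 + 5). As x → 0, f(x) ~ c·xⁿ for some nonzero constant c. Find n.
3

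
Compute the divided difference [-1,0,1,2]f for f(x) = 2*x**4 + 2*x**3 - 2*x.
6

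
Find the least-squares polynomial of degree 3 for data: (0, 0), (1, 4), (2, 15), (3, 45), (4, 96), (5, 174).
17/63 + (-52/189)x + (265/126)x² + (53/54)x³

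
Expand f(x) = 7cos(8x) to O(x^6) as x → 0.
7 - 224*x**2 + 3584*x**4/3 + O(x**6)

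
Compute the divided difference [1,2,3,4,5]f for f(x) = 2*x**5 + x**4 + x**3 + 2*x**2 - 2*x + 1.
31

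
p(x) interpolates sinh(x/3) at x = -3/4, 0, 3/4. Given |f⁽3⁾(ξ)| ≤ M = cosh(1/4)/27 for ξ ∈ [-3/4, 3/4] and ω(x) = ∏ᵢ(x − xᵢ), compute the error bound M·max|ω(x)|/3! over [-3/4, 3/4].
sqrt(3)*cosh(1/4)/1728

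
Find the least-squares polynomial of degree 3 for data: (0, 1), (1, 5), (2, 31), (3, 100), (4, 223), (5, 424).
62/63 + (-340/189)x + (701/252)x² + (313/108)x³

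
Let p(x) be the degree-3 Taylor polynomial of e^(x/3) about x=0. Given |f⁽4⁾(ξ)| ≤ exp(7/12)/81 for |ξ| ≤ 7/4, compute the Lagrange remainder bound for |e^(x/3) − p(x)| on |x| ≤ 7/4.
2401*exp(7/12)/497664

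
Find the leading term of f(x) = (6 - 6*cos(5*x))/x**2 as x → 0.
75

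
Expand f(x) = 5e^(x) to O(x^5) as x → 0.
5 + 5*x + 5*x**2/2 + 5*x**3/6 + 5*x**4/24 + O(x**5)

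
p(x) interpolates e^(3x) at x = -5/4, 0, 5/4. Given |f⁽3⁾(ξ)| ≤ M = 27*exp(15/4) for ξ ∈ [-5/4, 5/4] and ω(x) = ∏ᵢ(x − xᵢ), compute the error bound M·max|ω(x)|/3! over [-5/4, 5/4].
125*sqrt(3)*exp(15/4)/64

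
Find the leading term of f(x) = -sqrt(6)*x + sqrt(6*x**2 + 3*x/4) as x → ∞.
sqrt(6)/16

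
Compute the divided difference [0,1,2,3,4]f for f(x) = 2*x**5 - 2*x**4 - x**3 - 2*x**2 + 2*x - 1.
18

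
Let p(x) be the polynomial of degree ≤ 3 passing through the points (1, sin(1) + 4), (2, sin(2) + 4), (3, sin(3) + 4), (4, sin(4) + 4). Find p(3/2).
sin(4)/16 - 5*sin(3)/16 + 5*sin(1)/16 + 15*sin(2)/16 + 4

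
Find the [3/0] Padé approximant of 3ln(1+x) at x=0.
x*(2*x**2 - 3*x + 6)/2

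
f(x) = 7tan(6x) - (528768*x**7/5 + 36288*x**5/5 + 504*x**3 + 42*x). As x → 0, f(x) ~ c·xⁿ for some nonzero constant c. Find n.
9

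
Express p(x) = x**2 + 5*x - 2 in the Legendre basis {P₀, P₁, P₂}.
(-5/3)P₀ + (5)P₁ + (2/3)P₂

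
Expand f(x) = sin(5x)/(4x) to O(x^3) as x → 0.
5/4 - 125*x**2/24 + O(x**3)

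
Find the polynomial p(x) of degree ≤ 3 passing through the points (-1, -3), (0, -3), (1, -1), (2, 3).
x**2 + x - 3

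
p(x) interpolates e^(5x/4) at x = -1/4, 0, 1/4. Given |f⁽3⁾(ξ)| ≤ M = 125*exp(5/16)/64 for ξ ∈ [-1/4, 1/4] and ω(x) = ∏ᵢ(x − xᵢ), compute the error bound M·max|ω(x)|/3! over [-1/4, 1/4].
125*sqrt(3)*exp(5/16)/110592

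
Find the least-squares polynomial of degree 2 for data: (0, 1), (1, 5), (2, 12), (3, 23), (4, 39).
6/5 + (7/5)x + (2)x²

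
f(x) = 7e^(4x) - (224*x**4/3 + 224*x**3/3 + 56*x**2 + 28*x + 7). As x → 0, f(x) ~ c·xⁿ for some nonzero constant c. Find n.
5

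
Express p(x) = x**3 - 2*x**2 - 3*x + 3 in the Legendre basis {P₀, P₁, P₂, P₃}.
(7/3)P₀ + (-12/5)P₁ + (-4/3)P₂ + (2/5)P₃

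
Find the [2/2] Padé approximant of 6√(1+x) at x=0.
(15*x**2/8 + 15*x/2 + 6)/(x**2/16 + 3*x/4 + 1)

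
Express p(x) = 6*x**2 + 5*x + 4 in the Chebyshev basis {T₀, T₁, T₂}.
(7)T₀ + (5)T₁ + (3)T₂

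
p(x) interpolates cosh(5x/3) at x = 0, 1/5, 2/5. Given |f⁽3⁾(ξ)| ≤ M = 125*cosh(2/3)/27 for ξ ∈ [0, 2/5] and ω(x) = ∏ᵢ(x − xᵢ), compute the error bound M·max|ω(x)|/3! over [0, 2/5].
sqrt(3)*cosh(2/3)/729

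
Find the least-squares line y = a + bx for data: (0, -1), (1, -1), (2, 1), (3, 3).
a = -8/5, b = 7/5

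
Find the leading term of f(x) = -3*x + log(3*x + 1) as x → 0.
-9*x**2/2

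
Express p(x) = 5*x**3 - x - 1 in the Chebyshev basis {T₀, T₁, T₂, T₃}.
-T₀ + (11/4)T₁ + (5/4)T₃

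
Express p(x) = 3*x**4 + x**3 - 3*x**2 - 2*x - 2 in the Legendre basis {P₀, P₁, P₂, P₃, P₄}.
(-12/5)P₀ + (-7/5)P₁ + (-2/7)P₂ + (2/5)P₃ + (24/35)P₄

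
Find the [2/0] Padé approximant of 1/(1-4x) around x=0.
16*x**2 + 4*x + 1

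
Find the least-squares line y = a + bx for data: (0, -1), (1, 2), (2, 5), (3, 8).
a = -1, b = 3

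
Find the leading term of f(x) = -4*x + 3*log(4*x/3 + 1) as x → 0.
-8*x**2/3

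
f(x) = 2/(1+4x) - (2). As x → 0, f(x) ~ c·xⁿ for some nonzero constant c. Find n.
1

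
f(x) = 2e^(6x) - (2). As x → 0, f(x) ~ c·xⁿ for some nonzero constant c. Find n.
1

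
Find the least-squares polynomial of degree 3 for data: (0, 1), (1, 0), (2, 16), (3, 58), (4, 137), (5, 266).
6/7 + (-97/21)x + (33/14)x² + (11/6)x³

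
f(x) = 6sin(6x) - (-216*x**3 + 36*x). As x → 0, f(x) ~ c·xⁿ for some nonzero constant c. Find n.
5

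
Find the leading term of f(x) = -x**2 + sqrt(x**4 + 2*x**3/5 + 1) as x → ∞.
x/5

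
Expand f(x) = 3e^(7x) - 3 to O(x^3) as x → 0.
21*x + 147*x**2/2 + O(x**3)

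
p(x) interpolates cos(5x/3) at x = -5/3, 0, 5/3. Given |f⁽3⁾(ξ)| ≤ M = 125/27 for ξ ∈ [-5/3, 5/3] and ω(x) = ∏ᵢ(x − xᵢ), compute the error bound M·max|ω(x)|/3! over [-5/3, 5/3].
15625*sqrt(3)/19683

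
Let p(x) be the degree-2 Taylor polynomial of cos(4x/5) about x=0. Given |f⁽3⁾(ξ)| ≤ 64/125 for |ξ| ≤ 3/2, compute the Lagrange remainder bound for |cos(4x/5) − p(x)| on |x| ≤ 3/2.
36/125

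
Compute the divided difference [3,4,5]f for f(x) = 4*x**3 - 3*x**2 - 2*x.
45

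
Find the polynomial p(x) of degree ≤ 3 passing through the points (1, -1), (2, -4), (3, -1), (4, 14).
x**3 - 3*x**2 - x + 2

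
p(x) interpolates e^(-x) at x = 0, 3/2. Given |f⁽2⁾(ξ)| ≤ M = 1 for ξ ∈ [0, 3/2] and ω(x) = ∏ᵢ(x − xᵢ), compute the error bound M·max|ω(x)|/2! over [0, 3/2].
9/32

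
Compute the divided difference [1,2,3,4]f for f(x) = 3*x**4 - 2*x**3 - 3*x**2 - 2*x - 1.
28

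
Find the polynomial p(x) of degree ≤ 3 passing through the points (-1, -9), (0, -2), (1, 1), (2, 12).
2*x**3 - 2*x**2 + 3*x - 2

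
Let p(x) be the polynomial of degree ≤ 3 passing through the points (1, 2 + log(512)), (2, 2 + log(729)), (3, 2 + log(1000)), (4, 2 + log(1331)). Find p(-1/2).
2 + log(5764607523034234880000000000000000000000000*11**(7/16)*2**(3/8)*3**(1/8)*5**(5/16)/146338258096183958787451128766993680429537)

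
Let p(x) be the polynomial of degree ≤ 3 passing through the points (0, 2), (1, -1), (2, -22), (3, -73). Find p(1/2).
2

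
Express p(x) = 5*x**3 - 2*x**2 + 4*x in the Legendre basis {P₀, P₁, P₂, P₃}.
(-2/3)P₀ + (7)P₁ + (-4/3)P₂ + (2)P₃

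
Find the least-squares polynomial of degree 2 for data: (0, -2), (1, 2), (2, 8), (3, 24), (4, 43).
-59/35 + (-8/35)x + (20/7)x²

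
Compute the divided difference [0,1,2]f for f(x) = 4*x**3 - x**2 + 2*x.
11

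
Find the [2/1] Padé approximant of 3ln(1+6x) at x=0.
18*x*(x + 1)/(4*x + 1)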